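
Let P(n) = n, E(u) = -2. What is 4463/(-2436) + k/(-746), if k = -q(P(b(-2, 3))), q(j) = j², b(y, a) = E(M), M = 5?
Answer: -1659827/908628 ≈ -1.8267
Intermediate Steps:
b(y, a) = -2
k = -4 (k = -1*(-2)² = -1*4 = -4)
4463/(-2436) + k/(-746) = 4463/(-2436) - 4/(-746) = 4463*(-1/2436) - 4*(-1/746) = -4463/2436 + 2/373 = -1659827/908628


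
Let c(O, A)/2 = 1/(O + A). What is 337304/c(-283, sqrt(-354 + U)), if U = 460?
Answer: -47728516 + 168652*sqrt(106) ≈ -4.5992e+7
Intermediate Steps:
c(O, A) = 2/(A + O) (c(O, A) = 2/(O + A) = 2/(A + O))
337304/c(-283, sqrt(-354 + U)) = 337304/((2/(sqrt(-354 + 460) - 283))) = 337304/((2/(sqrt(106) - 283))) = 337304/((2/(-283 + sqrt(106)))) = 337304*(-283/2 + sqrt(106)/2) = -47728516 + 168652*sqrt(106)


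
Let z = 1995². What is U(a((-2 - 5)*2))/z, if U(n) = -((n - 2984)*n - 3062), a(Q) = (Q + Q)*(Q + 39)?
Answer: -2575738/3980025 ≈ -0.64717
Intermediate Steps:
a(Q) = 2*Q*(39 + Q) (a(Q) = (2*Q)*(39 + Q) = 2*Q*(39 + Q))
U(n) = 3062 - n*(-2984 + n) (U(n) = -((-2984 + n)*n - 3062) = -(n*(-2984 + n) - 3062) = -(-3062 + n*(-2984 + n)) = 3062 - n*(-2984 + n))
z = 3980025
U(a((-2 - 5)*2))/z = (3062 - (2*((-2 - 5)*2)*(39 + (-2 - 5)*2))² + 2984*(2*((-2 - 5)*2)*(39 + (-2 - 5)*2)))/3980025 = (3062 - (2*(-7*2)*(39 - 7*2))² + 2984*(2*(-7*2)*(39 - 7*2)))*(1/3980025) = (3062 - (2*(-14)*(39 - 14))² + 2984*(2*(-14)*(39 - 14)))*(1/3980025) = (3062 - (2*(-14)*25)² + 2984*(2*(-14)*25))*(1/3980025) = (3062 - 1*(-700)² + 2984*(-700))*(1/3980025) = (3062 - 1*490000 - 2088800)*(1/3980025) = (3062 - 490000 - 2088800)*(1/3980025) = -2575738*1/3980025 = -2575738/3980025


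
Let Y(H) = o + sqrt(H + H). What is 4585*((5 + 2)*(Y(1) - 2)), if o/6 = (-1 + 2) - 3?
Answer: -449330 + 32095*sqrt(2) ≈ -4.0394e+5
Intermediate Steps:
o = -12 (o = 6*((-1 + 2) - 3) = 6*(1 - 3) = 6*(-2) = -12)
Y(H) = -12 + sqrt(2)*sqrt(H) (Y(H) = -12 + sqrt(H + H) = -12 + sqrt(2*H) = -12 + sqrt(2)*sqrt(H))
4585*((5 + 2)*(Y(1) - 2)) = 4585*((5 + 2)*((-12 + sqrt(2)*sqrt(1)) - 2)) = 4585*(7*((-12 + sqrt(2)*1) - 2)) = 4585*(7*((-12 + sqrt(2)) - 2)) = 4585*(7*(-14 + sqrt(2))) = 4585*(-98 + 7*sqrt(2)) = -449330 + 32095*sqrt(2)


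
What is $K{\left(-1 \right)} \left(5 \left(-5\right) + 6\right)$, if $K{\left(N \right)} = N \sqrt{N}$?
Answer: $19 i \approx 19.0 i$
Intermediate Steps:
$K{\left(N \right)} = N^{\frac{3}{2}}$
$K{\left(-1 \right)} \left(5 \left(-5\right) + 6\right) = \left(-1\right)^{\frac{3}{2}} \left(5 \left(-5\right) + 6\right) = - i \left(-25 + 6\right) = - i \left(-19\right) = 19 i$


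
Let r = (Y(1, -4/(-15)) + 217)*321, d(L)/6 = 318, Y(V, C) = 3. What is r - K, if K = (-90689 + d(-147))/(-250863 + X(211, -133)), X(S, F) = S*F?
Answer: 19697665339/278926 ≈ 70620.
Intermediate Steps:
d(L) = 1908 (d(L) = 6*318 = 1908)
X(S, F) = F*S
r = 70620 (r = (3 + 217)*321 = 220*321 = 70620)
K = 88781/278926 (K = (-90689 + 1908)/(-250863 - 133*211) = -88781/(-250863 - 28063) = -88781/(-278926) = -88781*(-1/278926) = 88781/278926 ≈ 0.31830)
r - K = 70620 - 1*88781/278926 = 70620 - 88781/278926 = 19697665339/278926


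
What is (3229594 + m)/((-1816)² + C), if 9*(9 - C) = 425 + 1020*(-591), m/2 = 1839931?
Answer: 15546276/7570795 ≈ 2.0535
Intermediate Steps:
m = 3679862 (m = 2*1839931 = 3679862)
C = 602476/9 (C = 9 - (425 + 1020*(-591))/9 = 9 - (425 - 602820)/9 = 9 - ⅑*(-602395) = 9 + 602395/9 = 602476/9 ≈ 66942.)
(3229594 + m)/((-1816)² + C) = (3229594 + 3679862)/((-1816)² + 602476/9) = 6909456/(3297856 + 602476/9) = 6909456/(30283180/9) = 6909456*(9/30283180) = 15546276/7570795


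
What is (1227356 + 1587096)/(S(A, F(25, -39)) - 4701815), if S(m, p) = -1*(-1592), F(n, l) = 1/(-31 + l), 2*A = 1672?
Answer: -2814452/4700223 ≈ -0.59879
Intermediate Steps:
A = 836 (A = (½)*1672 = 836)
S(m, p) = 1592
(1227356 + 1587096)/(S(A, F(25, -39)) - 4701815) = (1227356 + 1587096)/(1592 - 4701815) = 2814452/(-4700223) = 2814452*(-1/4700223) = -2814452/4700223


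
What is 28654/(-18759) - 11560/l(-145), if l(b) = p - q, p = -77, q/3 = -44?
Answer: -43686002/206349 ≈ -211.71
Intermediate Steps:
q = -132 (q = 3*(-44) = -132)
l(b) = 55 (l(b) = -77 - 1*(-132) = -77 + 132 = 55)
28654/(-18759) - 11560/l(-145) = 28654/(-18759) - 11560/55 = 28654*(-1/18759) - 11560*1/55 = -28654/18759 - 2312/11 = -43686002/206349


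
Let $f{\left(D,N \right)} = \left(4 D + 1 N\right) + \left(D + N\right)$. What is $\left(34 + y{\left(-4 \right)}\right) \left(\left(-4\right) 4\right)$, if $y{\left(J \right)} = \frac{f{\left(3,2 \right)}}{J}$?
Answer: $-468$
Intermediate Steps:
$f{\left(D,N \right)} = 2 N + 5 D$ ($f{\left(D,N \right)} = \left(4 D + N\right) + \left(D + N\right) = \left(N + 4 D\right) + \left(D + N\right) = 2 N + 5 D$)
$y{\left(J \right)} = \frac{19}{J}$ ($y{\left(J \right)} = \frac{2 \cdot 2 + 5 \cdot 3}{J} = \frac{4 + 15}{J} = \frac{19}{J}$)
$\left(34 + y{\left(-4 \right)}\right) \left(\left(-4\right) 4\right) = \left(34 + \frac{19}{-4}\right) \left(\left(-4\right) 4\right) = \left(34 + 19 \left(- \frac{1}{4}\right)\right) \left(-16\right) = \left(34 - \frac{19}{4}\right) \left(-16\right) = \frac{117}{4} \left(-16\right) = -468$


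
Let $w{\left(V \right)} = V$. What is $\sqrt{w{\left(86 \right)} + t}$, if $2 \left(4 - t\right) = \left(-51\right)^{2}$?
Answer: $\frac{3 i \sqrt{538}}{2} \approx 34.792 i$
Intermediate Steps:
$t = - \frac{2593}{2}$ ($t = 4 - \frac{\left(-51\right)^{2}}{2} = 4 - \frac{2601}{2} = - \frac{2593}{2} \approx -1296.5$)
$\sqrt{w{\left(86 \right)} + t} = \sqrt{86 - \frac{2593}{2}} = \sqrt{- \frac{2421}{2}} = \frac{3 i \sqrt{538}}{2}$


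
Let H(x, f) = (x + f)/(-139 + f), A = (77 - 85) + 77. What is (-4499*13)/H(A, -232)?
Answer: -21698677/163 ≈ -1.3312e+5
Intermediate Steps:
A = 69 (A = -8 + 77 = 69)
H(x, f) = (f + x)/(-139 + f)
(-4499*13)/H(A, -232) = (-4499*13)/(((-232 + 69)/(-139 - 232))) = -58487/(-163/(-371)) = -58487/((-1/371*(-163))) = -58487/163/371 = -58487*371/163 = -21698677/163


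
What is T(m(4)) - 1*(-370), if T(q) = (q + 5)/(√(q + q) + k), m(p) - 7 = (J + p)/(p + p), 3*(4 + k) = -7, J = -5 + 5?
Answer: 165815/452 - 225*√15/452 ≈ 364.92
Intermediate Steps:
J = 0
k = -19/3 (k = -4 + (⅓)*(-7) = -4 - 7/3 = -19/3 ≈ -6.3333)
m(p) = 15/2 (m(p) = 7 + (0 + p)/(p + p) = 7 + p/((2*p)) = 7 + p*(1/(2*p)) = 7 + ½ = 15/2)
T(q) = (5 + q)/(-19/3 + √2*√q) (T(q) = (q + 5)/(√(q + q) - 19/3) = (5 + q)/(√(2*q) - 19/3) = (5 + q)/(√2*√q - 19/3) = (5 + q)/(-19/3 + √2*√q))
T(m(4)) - 1*(-370) = 3*(5 + 15/2)/(-19 + 3*√2*√(15/2)) - 1*(-370) = 3*(25/2)/(-19 + 3*√2*(√30/2)) + 370 = 3*(25/2)/(-19 + 3*√15) + 370 = 75/(2*(-19 + 3*√15)) + 370 = 370 + 75/(2*(-19 + 3*√15))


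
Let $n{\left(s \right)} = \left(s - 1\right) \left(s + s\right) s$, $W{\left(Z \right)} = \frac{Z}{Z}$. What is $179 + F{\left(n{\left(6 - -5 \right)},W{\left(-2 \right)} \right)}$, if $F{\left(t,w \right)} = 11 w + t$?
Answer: $2610$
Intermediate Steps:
$W{\left(Z \right)} = 1$
$n{\left(s \right)} = 2 s^{2} \left(-1 + s\right)$ ($n{\left(s \right)} = \left(-1 + s\right) 2 s s = 2 s \left(-1 + s\right) s = 2 s^{2} \left(-1 + s\right)$)
$F{\left(t,w \right)} = t + 11 w$
$179 + F{\left(n{\left(6 - -5 \right)},W{\left(-2 \right)} \right)} = 179 + \left(2 \left(6 - -5\right)^{2} \left(-1 + \left(6 - -5\right)\right) + 11 \cdot 1\right) = 179 + \left(2 \left(6 + 5\right)^{2} \left(-1 + \left(6 + 5\right)\right) + 11\right) = 179 + \left(2 \cdot 11^{2} \left(-1 + 11\right) + 11\right) = 179 + \left(2 \cdot 121 \cdot 10 + 11\right) = 179 + \left(2420 + 11\right) = 179 + 2431 = 2610$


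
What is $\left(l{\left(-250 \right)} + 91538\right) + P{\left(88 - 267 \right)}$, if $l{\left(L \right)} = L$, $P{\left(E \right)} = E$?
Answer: $91109$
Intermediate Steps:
$\left(l{\left(-250 \right)} + 91538\right) + P{\left(88 - 267 \right)} = \left(-250 + 91538\right) + \left(88 - 267\right) = 91288 - 179 = 91109$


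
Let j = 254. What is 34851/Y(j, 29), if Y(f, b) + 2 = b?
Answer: 11617/9 ≈ 1290.8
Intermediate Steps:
Y(f, b) = -2 + b
34851/Y(j, 29) = 34851/(-2 + 29) = 34851/27 = 34851*(1/27) = 11617/9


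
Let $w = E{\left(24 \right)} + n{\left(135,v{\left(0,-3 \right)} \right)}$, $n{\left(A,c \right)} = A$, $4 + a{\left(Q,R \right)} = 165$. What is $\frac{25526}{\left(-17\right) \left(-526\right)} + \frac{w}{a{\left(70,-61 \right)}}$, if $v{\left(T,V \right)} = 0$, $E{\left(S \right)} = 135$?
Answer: $\frac{3262013}{719831} \approx 4.5316$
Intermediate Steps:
$a{\left(Q,R \right)} = 161$ ($a{\left(Q,R \right)} = -4 + 165 = 161$)
$w = 270$ ($w = 135 + 135 = 270$)
$\frac{25526}{\left(-17\right) \left(-526\right)} + \frac{w}{a{\left(70,-61 \right)}} = \frac{25526}{\left(-17\right) \left(-526\right)} + \frac{270}{161} = \frac{25526}{8942} + 270 \cdot \frac{1}{161} = 25526 \cdot \frac{1}{8942} + \frac{270}{161} = \frac{12763}{4471} + \frac{270}{161} = \frac{3262013}{719831}$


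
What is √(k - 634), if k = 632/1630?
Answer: I*√420861110/815 ≈ 25.172*I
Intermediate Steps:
k = 316/815 (k = 632*(1/1630) = 316/815 ≈ 0.38773)
√(k - 634) = √(316/815 - 634) = √(-516394/815) = I*√420861110/815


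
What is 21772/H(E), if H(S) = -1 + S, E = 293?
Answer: 5443/73 ≈ 74.562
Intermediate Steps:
21772/H(E) = 21772/(-1 + 293) = 21772/292 = 21772*(1/292) = 5443/73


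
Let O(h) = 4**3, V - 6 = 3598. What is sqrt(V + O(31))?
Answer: 2*sqrt(917) ≈ 60.564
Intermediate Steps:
V = 3604 (V = 6 + 3598 = 3604)
O(h) = 64
sqrt(V + O(31)) = sqrt(3604 + 64) = sqrt(3668) = 2*sqrt(917)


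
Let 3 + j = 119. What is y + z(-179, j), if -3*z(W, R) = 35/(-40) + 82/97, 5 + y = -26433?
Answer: -61547641/2328 ≈ -26438.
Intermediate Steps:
y = -26438 (y = -5 - 26433 = -26438)
j = 116 (j = -3 + 119 = 116)
z(W, R) = 23/2328 (z(W, R) = -(35/(-40) + 82/97)/3 = -(35*(-1/40) + 82*(1/97))/3 = -(-7/8 + 82/97)/3 = -⅓*(-23/776) = 23/2328)
y + z(-179, j) = -26438 + 23/2328 = -61547641/2328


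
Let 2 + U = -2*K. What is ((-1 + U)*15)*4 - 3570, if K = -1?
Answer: -3630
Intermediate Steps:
U = 0 (U = -2 - 2*(-1) = -2 + 2 = 0)
((-1 + U)*15)*4 - 3570 = ((-1 + 0)*15)*4 - 3570 = -1*15*4 - 3570 = -15*4 - 3570 = -60 - 3570 = -3630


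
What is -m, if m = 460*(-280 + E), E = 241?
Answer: 17940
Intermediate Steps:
m = -17940 (m = 460*(-280 + 241) = 460*(-39) = -17940)
-m = -1*(-17940) = 17940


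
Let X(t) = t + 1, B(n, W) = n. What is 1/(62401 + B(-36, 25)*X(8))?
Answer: 1/62077 ≈ 1.6109e-5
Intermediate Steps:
X(t) = 1 + t
1/(62401 + B(-36, 25)*X(8)) = 1/(62401 - 36*(1 + 8)) = 1/(62401 - 36*9) = 1/(62401 - 324) = 1/62077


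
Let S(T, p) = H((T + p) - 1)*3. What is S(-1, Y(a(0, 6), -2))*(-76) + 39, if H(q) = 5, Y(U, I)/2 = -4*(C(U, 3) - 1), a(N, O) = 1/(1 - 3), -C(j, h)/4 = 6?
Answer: -1101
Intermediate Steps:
C(j, h) = -24 (C(j, h) = -4*6 = -24)
a(N, O) = -1/2 (a(N, O) = 1/(-2) = -1/2)
Y(U, I) = 200 (Y(U, I) = 2*(-4*(-24 - 1)) = 2*(-4*(-25)) = 2*100 = 200)
S(T, p) = 15 (S(T, p) = 5*3 = 15)
S(-1, Y(a(0, 6), -2))*(-76) + 39 = 15*(-76) + 39 = -1140 + 39 = -1101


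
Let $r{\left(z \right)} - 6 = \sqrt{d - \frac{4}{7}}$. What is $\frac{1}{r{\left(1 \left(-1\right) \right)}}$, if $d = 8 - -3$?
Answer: $\frac{42}{179} - \frac{\sqrt{511}}{179} \approx 0.10835$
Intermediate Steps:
$d = 11$ ($d = 8 + 3 = 11$)
$r{\left(z \right)} = 6 + \frac{\sqrt{511}}{7}$ ($r{\left(z \right)} = 6 + \sqrt{11 - \frac{4}{7}} = 6 + \sqrt{\frac{73}{7}} = 6 + \frac{\sqrt{511}}{7}$)
$\frac{1}{r{\left(1 \left(-1\right) \right)}} = \frac{1}{6 + \frac{\sqrt{511}}{7}}$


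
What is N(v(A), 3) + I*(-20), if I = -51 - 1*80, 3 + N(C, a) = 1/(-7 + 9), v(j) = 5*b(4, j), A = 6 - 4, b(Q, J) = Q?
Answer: 5235/2 ≈ 2617.5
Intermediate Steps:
A = 2
v(j) = 20 (v(j) = 5*4 = 20)
N(C, a) = -5/2 (N(C, a) = -3 + 1/(-7 + 9) = -3 + 1/2 = -3 + ½ = -5/2)
I = -131 (I = -51 - 80 = -131)
N(v(A), 3) + I*(-20) = -5/2 - 131*(-20) = -5/2 + 2620 = 5235/2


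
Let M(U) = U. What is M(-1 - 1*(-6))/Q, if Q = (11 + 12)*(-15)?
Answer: -1/69 ≈ -0.014493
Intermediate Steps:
Q = -345 (Q = 23*(-15) = -345)
M(-1 - 1*(-6))/Q = (-1 - 1*(-6))/(-345) = (-1 + 6)*(-1/345) = 5*(-1/345) = -1/69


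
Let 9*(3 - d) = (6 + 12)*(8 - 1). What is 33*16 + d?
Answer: 517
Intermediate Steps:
d = -11 (d = 3 - (6 + 12)*(8 - 1)/9 = 3 - 2*7 = 3 - ⅑*126 = 3 - 14 = -11)
33*16 + d = 33*16 - 11 = 528 - 11 = 517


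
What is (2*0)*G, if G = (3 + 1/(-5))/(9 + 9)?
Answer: 0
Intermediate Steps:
G = 7/45 (G = (3 - ⅕)/18 = (14/5)*(1/18) = 7/45 ≈ 0.15556)
(2*0)*G = (2*0)*(7/45) = 0*(7/45) = 0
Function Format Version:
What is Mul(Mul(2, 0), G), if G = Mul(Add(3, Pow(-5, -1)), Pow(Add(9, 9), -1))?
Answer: 0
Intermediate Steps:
G = Rational(7, 45) (G = Mul(Add(3, Rational(-1, 5)), Pow(18, -1)) = Mul(Rational(14, 5), Rational(1, 18)) = Rational(7, 45) ≈ 0.15556)
Mul(Mul(2, 0), G) = Mul(Mul(2, 0), Rational(7, 45)) = Mul(0, Rational(7, 45)) = 0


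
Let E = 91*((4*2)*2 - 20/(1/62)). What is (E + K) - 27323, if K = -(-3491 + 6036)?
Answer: -141252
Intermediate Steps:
K = -2545 (K = -1*2545 = -2545)
E = -111384 (E = 91*(8*2 - 20/1/62) = 91*(16 - 20*62) = 91*(16 - 1240) = 91*(-1224) = -111384)
(E + K) - 27323 = (-111384 - 2545) - 27323 = -113929 - 27323 = -141252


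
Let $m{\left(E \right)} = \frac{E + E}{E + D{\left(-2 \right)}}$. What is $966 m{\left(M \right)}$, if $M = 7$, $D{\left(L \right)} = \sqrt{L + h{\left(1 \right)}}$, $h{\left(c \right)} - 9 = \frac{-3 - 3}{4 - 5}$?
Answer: $\frac{7889}{3} - \frac{1127 \sqrt{13}}{3} \approx 1275.2$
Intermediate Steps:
$h{\left(c \right)} = 15$ ($h{\left(c \right)} = 9 + \frac{-3 - 3}{4 - 5} = 9 - \frac{6}{-1} = 9 - -6 = 9 + 6 = 15$)
$D{\left(L \right)} = \sqrt{15 + L}$ ($D{\left(L \right)} = \sqrt{L + 15} = \sqrt{15 + L}$)
$m{\left(E \right)} = \frac{2 E}{E + \sqrt{13}}$ ($m{\left(E \right)} = \frac{E + E}{E + \sqrt{15 - 2}} = \frac{2 E}{E + \sqrt{13}}$)
$966 m{\left(M \right)} = 966 \cdot 2 \cdot 7 \frac{1}{7 + \sqrt{13}} = 966 \frac{14}{7 + \sqrt{13}} = \frac{13524}{7 + \sqrt{13}}$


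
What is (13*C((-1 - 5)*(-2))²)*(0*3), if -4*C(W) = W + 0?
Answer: 0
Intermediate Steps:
C(W) = -W/4 (C(W) = -(W + 0)/4 = -W/4)
(13*C((-1 - 5)*(-2))²)*(0*3) = (13*(-(-1 - 5)*(-2)/4)²)*(0*3) = (13*(-(-3)*(-2)/2)²)*0 = (13*(-¼*12)²)*0 = (13*(-3)²)*0 = (13*9)*0 = 117*0 = 0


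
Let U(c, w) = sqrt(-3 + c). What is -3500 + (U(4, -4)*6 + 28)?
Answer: -3466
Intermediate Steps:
-3500 + (U(4, -4)*6 + 28) = -3500 + (sqrt(-3 + 4)*6 + 28) = -3500 + (sqrt(1)*6 + 28) = -3500 + (1*6 + 28) = -3500 + (6 + 28) = -3500 + 34 = -3466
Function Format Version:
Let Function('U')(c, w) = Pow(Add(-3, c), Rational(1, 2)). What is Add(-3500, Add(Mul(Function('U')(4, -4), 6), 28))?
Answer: -3466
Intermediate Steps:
Add(-3500, Add(Mul(Function('U')(4, -4), 6), 28)) = Add(-3500, Add(Mul(Pow(Add(-3, 4), Rational(1, 2)), 6), 28)) = Add(-3500, Add(Mul(Pow(1, Rational(1, 2)), 6), 28)) = Add(-3500, Add(Mul(1, 6), 28)) = Add(-3500, Add(6, 28)) = Add(-3500, 34) = -3466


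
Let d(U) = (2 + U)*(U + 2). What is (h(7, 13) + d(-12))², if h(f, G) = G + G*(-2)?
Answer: 7569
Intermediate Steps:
d(U) = (2 + U)² (d(U) = (2 + U)*(2 + U) = (2 + U)²)
h(f, G) = -G (h(f, G) = G - 2*G = -G)
(h(7, 13) + d(-12))² = (-1*13 + (2 - 12)²)² = (-13 + (-10)²)² = (-13 + 100)² = 87² = 7569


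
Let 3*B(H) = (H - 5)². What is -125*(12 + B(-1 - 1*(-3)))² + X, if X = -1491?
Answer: -29616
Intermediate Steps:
B(H) = (-5 + H)²/3 (B(H) = (H - 5)²/3 = (-5 + H)²/3)
-125*(12 + B(-1 - 1*(-3)))² + X = -125*(12 + (-5 + (-1 - 1*(-3)))²/3)² - 1491 = -125*(12 + (-5 + (-1 + 3))²/3)² - 1491 = -125*(12 + (-5 + 2)²/3)² - 1491 = -125*(12 + (⅓)*(-3)²)² - 1491 = -125*(12 + (⅓)*9)² - 1491 = -125*(12 + 3)² - 1491 = -125*15² - 1491 = -125*225 - 1491 = -28125 - 1491 = -29616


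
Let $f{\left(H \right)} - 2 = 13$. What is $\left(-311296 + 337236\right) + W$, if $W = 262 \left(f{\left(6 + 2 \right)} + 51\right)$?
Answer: $43232$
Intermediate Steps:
$f{\left(H \right)} = 15$ ($f{\left(H \right)} = 2 + 13 = 15$)
$W = 17292$ ($W = 262 \left(15 + 51\right) = 262 \cdot 66 = 17292$)
$\left(-311296 + 337236\right) + W = \left(-311296 + 337236\right) + 17292 = 25940 + 17292 = 43232$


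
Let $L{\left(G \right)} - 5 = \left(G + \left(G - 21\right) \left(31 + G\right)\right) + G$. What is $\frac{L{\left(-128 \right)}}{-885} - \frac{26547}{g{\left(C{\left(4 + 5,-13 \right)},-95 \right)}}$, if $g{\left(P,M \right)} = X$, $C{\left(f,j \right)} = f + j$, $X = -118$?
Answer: $\frac{123267}{590} \approx 208.93$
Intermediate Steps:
$g{\left(P,M \right)} = -118$
$L{\left(G \right)} = 5 + 2 G + \left(-21 + G\right) \left(31 + G\right)$ ($L{\left(G \right)} = 5 + \left(\left(G + \left(G - 21\right) \left(31 + G\right)\right) + G\right) = 5 + \left(\left(G + \left(-21 + G\right) \left(31 + G\right)\right) + G\right) = 5 + \left(2 G + \left(-21 + G\right) \left(31 + G\right)\right) = 5 + 2 G + \left(-21 + G\right) \left(31 + G\right)$)
$\frac{L{\left(-128 \right)}}{-885} - \frac{26547}{g{\left(C{\left(4 + 5,-13 \right)},-95 \right)}} = \frac{-646 + \left(-128\right)^{2} + 12 \left(-128\right)}{-885} - \frac{26547}{-118} = \left(-646 + 16384 - 1536\right) \left(- \frac{1}{885}\right) - - \frac{26547}{118} = 14202 \left(- \frac{1}{885}\right) + \frac{26547}{118} = - \frac{4734}{295} + \frac{26547}{118} = \frac{123267}{590}$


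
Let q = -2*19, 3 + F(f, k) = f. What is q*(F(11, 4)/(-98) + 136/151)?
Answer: -230280/7399 ≈ -31.123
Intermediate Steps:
F(f, k) = -3 + f
q = -38
q*(F(11, 4)/(-98) + 136/151) = -38*((-3 + 11)/(-98) + 136/151) = -38*(8*(-1/98) + 136*(1/151)) = -38*(-4/49 + 136/151) = -38*6060/7399 = -230280/7399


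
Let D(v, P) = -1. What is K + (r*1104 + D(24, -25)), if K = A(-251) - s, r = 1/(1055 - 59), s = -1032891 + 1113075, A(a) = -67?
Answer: -6660824/83 ≈ -80251.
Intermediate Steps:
s = 80184
r = 1/996 ≈ 0.0010040
K = -80251 (K = -67 - 1*80184 = -67 - 80184 = -80251)
K + (r*1104 + D(24, -25)) = -80251 + ((1/996)*1104 - 1) = -80251 + (92/83 - 1) = -80251 + 9/83 = -6660824/83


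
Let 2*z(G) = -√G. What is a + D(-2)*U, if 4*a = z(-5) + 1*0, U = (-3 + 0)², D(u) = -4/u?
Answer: 18 - I*√5/8 ≈ 18.0 - 0.27951*I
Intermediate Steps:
z(G) = -√G/2 (z(G) = (-√G)/2 = -√G/2)
U = 9 (U = (-3)² = 9)
a = -I*√5/8 (a = (-I*√5/2 + 1*0)/4 = (-I*√5/2 + 0)/4 = (-I*√5/2)/4 = -I*√5/8 ≈ -0.27951*I)
a + D(-2)*U = -I*√5/8 - 4/(-2)*9 = -I*√5/8 - 4*(-½)*9 = -I*√5/8 + 2*9 = -I*√5/8 + 18 = 18 - I*√5/8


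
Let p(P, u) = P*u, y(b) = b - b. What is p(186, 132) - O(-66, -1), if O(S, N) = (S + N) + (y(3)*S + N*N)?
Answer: 24618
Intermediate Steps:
y(b) = 0
O(S, N) = N + S + N² (O(S, N) = (S + N) + (0*S + N*N) = (N + S) + (0 + N²) = (N + S) + N² = N + S + N²)
p(186, 132) - O(-66, -1) = 186*132 - (-1 - 66 + (-1)²) = 24552 - (-1 - 66 + 1) = 24552 - 1*(-66) = 24552 + 66 = 24618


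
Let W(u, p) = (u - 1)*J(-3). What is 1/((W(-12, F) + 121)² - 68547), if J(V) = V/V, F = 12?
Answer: -1/56883 ≈ -1.7580e-5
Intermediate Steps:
J(V) = 1
W(u, p) = -1 + u (W(u, p) = (u - 1)*1 = (-1 + u)*1 = -1 + u)
1/((W(-12, F) + 121)² - 68547) = 1/(((-1 - 12) + 121)² - 68547) = 1/((-13 + 121)² - 68547) = 1/(108² - 68547) = 1/(11664 - 68547) = 1/(-56883) = -1/56883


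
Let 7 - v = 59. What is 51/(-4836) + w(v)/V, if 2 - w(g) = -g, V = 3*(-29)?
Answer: 79121/140244 ≈ 0.56417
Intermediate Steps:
v = -52 (v = 7 - 1*59 = 7 - 59 = -52)
V = -87
w(g) = 2 + g (w(g) = 2 - (-1)*g = 2 + g)
51/(-4836) + w(v)/V = 51/(-4836) + (2 - 52)/(-87) = 51*(-1/4836) - 50*(-1/87) = -17/1612 + 50/87 = 79121/140244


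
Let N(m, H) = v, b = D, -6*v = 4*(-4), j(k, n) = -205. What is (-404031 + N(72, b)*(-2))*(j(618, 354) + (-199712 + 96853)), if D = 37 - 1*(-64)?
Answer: 124924801976/3 ≈ 4.1642e+10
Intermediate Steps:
D = 101 (D = 37 + 64 = 101)
v = 8/3 (v = -2*(-4)/3 = -⅙*(-16) = 8/3 ≈ 2.6667)
b = 101
N(m, H) = 8/3
(-404031 + N(72, b)*(-2))*(j(618, 354) + (-199712 + 96853)) = (-404031 + (8/3)*(-2))*(-205 + (-199712 + 96853)) = (-404031 - 16/3)*(-205 - 102859) = -1212109/3*(-103064) = 124924801976/3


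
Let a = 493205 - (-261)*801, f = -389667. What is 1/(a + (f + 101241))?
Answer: 1/413840 ≈ 2.4164e-6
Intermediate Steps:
a = 702266 (a = 493205 - 1*(-209061) = 493205 + 209061 = 702266)
1/(a + (f + 101241)) = 1/(702266 + (-389667 + 101241)) = 1/(702266 - 288426) = 1/413840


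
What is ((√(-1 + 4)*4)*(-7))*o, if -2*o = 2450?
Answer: 34300*√3 ≈ 59409.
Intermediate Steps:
o = -1225 (o = -½*2450 = -1225)
((√(-1 + 4)*4)*(-7))*o = ((√(-1 + 4)*4)*(-7))*(-1225) = ((√3*4)*(-7))*(-1225) = ((4*√3)*(-7))*(-1225) = -28*√3*(-1225) = 34300*√3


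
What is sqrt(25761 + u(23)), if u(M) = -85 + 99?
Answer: 5*sqrt(1031) ≈ 160.55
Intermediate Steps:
u(M) = 14
sqrt(25761 + u(23)) = sqrt(25761 + 14) = sqrt(25775) = 5*sqrt(1031)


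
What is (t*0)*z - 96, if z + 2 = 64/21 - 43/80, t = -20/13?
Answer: -96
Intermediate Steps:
t = -20/13 (t = -20*1/13 = -20/13 ≈ -1.5385)
z = 857/1680 (z = -2 + (64/21 - 43/80) = -2 + 4217/1680 = 857/1680 ≈ 0.51012)
(t*0)*z - 96 = -20/13*0*(857/1680) - 96 = 0*(857/1680) - 96 = 0 - 96 = -96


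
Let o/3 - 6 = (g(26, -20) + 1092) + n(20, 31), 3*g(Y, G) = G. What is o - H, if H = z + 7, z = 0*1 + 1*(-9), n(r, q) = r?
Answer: 3336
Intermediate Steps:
g(Y, G) = G/3
z = -9 (z = 0 - 9 = -9)
o = 3334 (o = 18 + 3*(((⅓)*(-20) + 1092) + 20) = 18 + 3*((-20/3 + 1092) + 20) = 18 + 3*(3256/3 + 20) = 18 + 3*(3316/3) = 18 + 3316 = 3334)
H = -2 (H = -9 + 7 = -2)
o - H = 3334 - 1*(-2) = 3334 + 2 = 3336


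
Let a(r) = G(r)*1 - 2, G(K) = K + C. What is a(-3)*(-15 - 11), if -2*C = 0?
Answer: 130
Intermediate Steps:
C = 0 (C = -½*0 = 0)
G(K) = K (G(K) = K + 0 = K)
a(r) = -2 + r (a(r) = r*1 - 2 = r - 2 = -2 + r)
a(-3)*(-15 - 11) = (-2 - 3)*(-15 - 11) = -5*(-26) = 130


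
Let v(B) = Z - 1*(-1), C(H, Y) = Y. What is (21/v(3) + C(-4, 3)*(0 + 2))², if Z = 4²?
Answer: 15129/289 ≈ 52.349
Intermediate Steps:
Z = 16
v(B) = 17 (v(B) = 16 - 1*(-1) = 16 + 1 = 17)
(21/v(3) + C(-4, 3)*(0 + 2))² = (21/17 + 3*(0 + 2))² = (21*(1/17) + 3*2)² = (21/17 + 6)² = (123/17)² = 15129/289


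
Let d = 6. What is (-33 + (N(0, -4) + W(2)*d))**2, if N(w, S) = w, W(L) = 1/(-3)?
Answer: 1225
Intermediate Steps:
W(L) = -1/3
(-33 + (N(0, -4) + W(2)*d))**2 = (-33 + (0 - 1/3*6))**2 = (-33 + (0 - 2))**2 = (-33 - 2)**2 = (-35)**2 = 1225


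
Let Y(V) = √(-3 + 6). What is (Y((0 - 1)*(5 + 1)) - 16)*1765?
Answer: -28240 + 1765*√3 ≈ -25183.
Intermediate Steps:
Y(V) = √3
(Y((0 - 1)*(5 + 1)) - 16)*1765 = (√3 - 16)*1765 = (-16 + √3)*1765 = -28240 + 1765*√3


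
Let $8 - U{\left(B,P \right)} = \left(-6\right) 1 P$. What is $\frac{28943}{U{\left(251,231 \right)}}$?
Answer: $\frac{28943}{1394} \approx 20.763$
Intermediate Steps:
$U{\left(B,P \right)} = 8 + 6 P$ ($U{\left(B,P \right)} = 8 - \left(-6\right) 1 P = 8 - - 6 P = 8 + 6 P$)
$\frac{28943}{U{\left(251,231 \right)}} = \frac{28943}{8 + 6 \cdot 231} = \frac{28943}{8 + 1386} = \frac{28943}{1394}$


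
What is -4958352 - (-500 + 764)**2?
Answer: -5028048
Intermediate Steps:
-4958352 - (-500 + 764)**2 = -4958352 - 1*264**2 = -4958352 - 1*69696 = -4958352 - 69696 = -5028048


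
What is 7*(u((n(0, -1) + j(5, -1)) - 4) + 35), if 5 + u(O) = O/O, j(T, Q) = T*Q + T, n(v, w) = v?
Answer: 217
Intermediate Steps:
j(T, Q) = T + Q*T (j(T, Q) = Q*T + T = T + Q*T)
u(O) = -4 (u(O) = -5 + O/O = -5 + 1 = -4)
7*(u((n(0, -1) + j(5, -1)) - 4) + 35) = 7*(-4 + 35) = 7*31 = 217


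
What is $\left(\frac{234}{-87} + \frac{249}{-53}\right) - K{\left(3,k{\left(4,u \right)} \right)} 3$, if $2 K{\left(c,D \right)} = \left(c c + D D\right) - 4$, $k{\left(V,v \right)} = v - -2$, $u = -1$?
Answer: $- \frac{25188}{1537} \approx -16.388$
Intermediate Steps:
$k{\left(V,v \right)} = 2 + v$ ($k{\left(V,v \right)} = v + 2 = 2 + v$)
$K{\left(c,D \right)} = -2 + \frac{D^{2}}{2} + \frac{c^{2}}{2}$ ($K{\left(c,D \right)} = \frac{\left(c c + D D\right) - 4}{2} = \frac{\left(c^{2} + D^{2}\right) - 4}{2} = \frac{\left(D^{2} + c^{2}\right) - 4}{2} = \frac{-4 + D^{2} + c^{2}}{2} = -2 + \frac{D^{2}}{2} + \frac{c^{2}}{2}$)
$\left(\frac{234}{-87} + \frac{249}{-53}\right) - K{\left(3,k{\left(4,u \right)} \right)} 3 = \left(\frac{234}{-87} + \frac{249}{-53}\right) - \left(-2 + \frac{\left(2 - 1\right)^{2}}{2} + \frac{3^{2}}{2}\right) 3 = \left(234 \left(- \frac{1}{87}\right) + 249 \left(- \frac{1}{53}\right)\right) - \left(-2 + \frac{1^{2}}{2} + \frac{1}{2} \cdot 9\right) 3 = \left(- \frac{78}{29} - \frac{249}{53}\right) - \left(-2 + \frac{1}{2} \cdot 1 + \frac{9}{2}\right) 3 = - \frac{11355}{1537} - \left(-2 + \frac{1}{2} + \frac{9}{2}\right) 3 = - \frac{11355}{1537} - 3 \cdot 3 = - \frac{11355}{1537} - 9 = - \frac{25188}{1537}$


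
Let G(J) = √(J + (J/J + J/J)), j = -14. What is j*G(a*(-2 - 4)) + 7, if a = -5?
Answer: 7 - 56*√2 ≈ -72.196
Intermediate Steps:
G(J) = √(2 + J) (G(J) = √(J + (1 + 1)) = √(J + 2) = √(2 + J))
j*G(a*(-2 - 4)) + 7 = -14*√(2 - 5*(-2 - 4)) + 7 = -14*√(2 - 5*(-6)) + 7 = -14*√(2 + 30) + 7 = -56*√2 + 7 = 7 - 56*√2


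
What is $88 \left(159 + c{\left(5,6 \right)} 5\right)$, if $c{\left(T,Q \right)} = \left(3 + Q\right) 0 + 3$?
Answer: $15312$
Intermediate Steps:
$c{\left(T,Q \right)} = 3$ ($c{\left(T,Q \right)} = 0 + 3 = 3$)
$88 \left(159 + c{\left(5,6 \right)} 5\right) = 88 \left(159 + 3 \cdot 5\right) = 88 \left(159 + 15\right) = 88 \cdot 174 = 15312$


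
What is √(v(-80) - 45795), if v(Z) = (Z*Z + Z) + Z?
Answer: 3*I*√4395 ≈ 198.88*I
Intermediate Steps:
v(Z) = Z² + 2*Z (v(Z) = (Z² + Z) + Z = (Z + Z²) + Z = Z² + 2*Z)
√(v(-80) - 45795) = √(-80*(2 - 80) - 45795) = √(-80*(-78) - 45795) = √(6240 - 45795) = √(-39555) = 3*I*√4395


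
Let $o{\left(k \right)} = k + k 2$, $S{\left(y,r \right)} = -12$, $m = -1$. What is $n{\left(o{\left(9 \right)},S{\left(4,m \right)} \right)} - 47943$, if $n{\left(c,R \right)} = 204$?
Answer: $-47739$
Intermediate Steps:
$o{\left(k \right)} = 3 k$ ($o{\left(k \right)} = k + 2 k = 3 k$)
$n{\left(o{\left(9 \right)},S{\left(4,m \right)} \right)} - 47943 = 204 - 47943 = -47739$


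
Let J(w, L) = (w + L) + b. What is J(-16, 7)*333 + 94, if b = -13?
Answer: -7232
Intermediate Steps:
J(w, L) = -13 + L + w (J(w, L) = (w + L) - 13 = (L + w) - 13 = -13 + L + w)
J(-16, 7)*333 + 94 = (-13 + 7 - 16)*333 + 94 = -22*333 + 94 = -7326 + 94 = -7232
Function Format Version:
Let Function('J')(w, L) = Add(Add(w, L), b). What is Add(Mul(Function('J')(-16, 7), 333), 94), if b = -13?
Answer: -7232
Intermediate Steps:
Function('J')(w, L) = Add(-13, L, w) (Function('J')(w, L) = Add(Add(w, L), -13) = Add(Add(L, w), -13) = Add(-13, L, w))
Add(Mul(Function('J')(-16, 7), 333), 94) = Add(Mul(Add(-13, 7, -16), 333), 94) = Add(Mul(-22, 333), 94) = Add(-7326, 94) = -7232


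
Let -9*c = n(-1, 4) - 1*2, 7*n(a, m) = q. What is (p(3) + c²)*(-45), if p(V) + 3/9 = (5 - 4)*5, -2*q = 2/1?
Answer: -10415/49 ≈ -212.55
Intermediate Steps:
q = -1 (q = -1/1 = -1 ≈ -1.0000)
n(a, m) = -⅐ (n(a, m) = (⅐)*(-1) = -⅐)
p(V) = 14/3 (p(V) = -⅓ + (5 - 4)*5 = -⅓ + 1*5 = -⅓ + 5 = 14/3)
c = 5/21 (c = -(-⅐ - 1*2)/9 = -(-⅐ - 2)/9 = -⅑*(-15/7) = 5/21 ≈ 0.23810)
(p(3) + c²)*(-45) = (14/3 + (5/21)²)*(-45) = (14/3 + 25/441)*(-45) = (2083/441)*(-45) = -10415/49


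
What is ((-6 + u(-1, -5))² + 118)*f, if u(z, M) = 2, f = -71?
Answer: -9514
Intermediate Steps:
((-6 + u(-1, -5))² + 118)*f = ((-6 + 2)² + 118)*(-71) = ((-4)² + 118)*(-71) = (16 + 118)*(-71) = 134*(-71) = -9514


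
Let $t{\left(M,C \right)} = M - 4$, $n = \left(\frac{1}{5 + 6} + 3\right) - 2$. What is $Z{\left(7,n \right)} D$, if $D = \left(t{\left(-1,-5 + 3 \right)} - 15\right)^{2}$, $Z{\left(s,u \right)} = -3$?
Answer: $-1200$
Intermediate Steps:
$n = \frac{12}{11}$ ($n = \left(\frac{1}{11} + 3\right) - 2 = \frac{34}{11} - 2 = \frac{12}{11} \approx 1.0909$)
$t{\left(M,C \right)} = -4 + M$
$D = 400$ ($D = \left(\left(-4 - 1\right) - 15\right)^{2} = \left(-5 - 15\right)^{2} = \left(-20\right)^{2} = 400$)
$Z{\left(7,n \right)} D = \left(-3\right) 400 = -1200$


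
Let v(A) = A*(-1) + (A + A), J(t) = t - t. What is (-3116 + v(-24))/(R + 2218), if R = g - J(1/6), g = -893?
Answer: -628/265 ≈ -2.3698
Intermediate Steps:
J(t) = 0
v(A) = A (v(A) = -A + 2*A = A)
R = -893 (R = -893 - 1*0 = -893 + 0 = -893)
(-3116 + v(-24))/(R + 2218) = (-3116 - 24)/(-893 + 2218) = -3140/1325 = -3140*1/1325 = -628/265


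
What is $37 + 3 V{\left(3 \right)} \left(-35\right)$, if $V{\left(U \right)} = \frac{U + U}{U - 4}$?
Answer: $667$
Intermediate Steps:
$V{\left(U \right)} = \frac{2 U}{-4 + U}$
$37 + 3 V{\left(3 \right)} \left(-35\right) = 37 + 3 \cdot 2 \cdot 3 \frac{1}{-4 + 3} \left(-35\right) = 37 + 3 \cdot 2 \cdot 3 \frac{1}{-1} \left(-35\right) = 37 + 3 \cdot 2 \cdot 3 \left(-1\right) \left(-35\right) = 37 + 3 \left(-6\right) \left(-35\right) = 37 - -630 = 37 + 630 = 667$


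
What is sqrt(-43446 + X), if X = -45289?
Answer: I*sqrt(88735) ≈ 297.88*I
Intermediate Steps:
sqrt(-43446 + X) = sqrt(-43446 - 45289) = sqrt(-88735) = I*sqrt(88735)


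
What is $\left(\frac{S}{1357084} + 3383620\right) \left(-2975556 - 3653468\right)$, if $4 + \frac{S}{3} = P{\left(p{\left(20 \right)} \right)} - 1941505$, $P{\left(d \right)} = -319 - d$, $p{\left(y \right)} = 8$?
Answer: $- \frac{7609872187602878432}{339271} \approx -2.243 \cdot 10^{13}$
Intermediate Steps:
$S = -5825508$ ($S = -12 + 3 \left(\left(-319 - 8\right) - 1941505\right) = -12 + 3 \left(-327 - 1941505\right) = -12 + 3 \left(-1941832\right) = -12 - 5825496 = -5825508$)
$\left(\frac{S}{1357084} + 3383620\right) \left(-2975556 - 3653468\right) = \left(- \frac{5825508}{1357084} + 3383620\right) \left(-2975556 - 3653468\right) = \left(\left(-5825508\right) \frac{1}{1357084} + 3383620\right) \left(-2975556 - 3653468\right) = \left(- \frac{1456377}{339271} + 3383620\right) \left(-2975556 - 3653468\right) = \frac{1147962684643}{339271} \left(-6629024\right) = - \frac{7609872187602878432}{339271}$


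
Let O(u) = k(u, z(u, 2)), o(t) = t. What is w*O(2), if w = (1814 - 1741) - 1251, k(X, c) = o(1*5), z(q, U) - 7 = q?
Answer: -5890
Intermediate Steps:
z(q, U) = 7 + q
k(X, c) = 5 (k(X, c) = 1*5 = 5)
O(u) = 5
w = -1178 (w = 73 - 1251 = -1178)
w*O(2) = -1178*5 = -5890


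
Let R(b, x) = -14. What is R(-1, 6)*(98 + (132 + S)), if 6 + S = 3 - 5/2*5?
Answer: -3003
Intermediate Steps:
S = -31/2 (S = -6 + (3 - 5/2*5) = -6 + (3 - 25/2) = -6 - 19/2 = -31/2 ≈ -15.500)
R(-1, 6)*(98 + (132 + S)) = -14*(98 + (132 - 31/2)) = -14*(98 + 233/2) = -14*429/2 = -3003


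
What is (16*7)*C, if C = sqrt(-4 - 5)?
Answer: 336*I ≈ 336.0*I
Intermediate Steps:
C = 3*I (C = sqrt(-9) = 3*I ≈ 3.0*I)
(16*7)*C = (16*7)*(3*I) = 112*(3*I) = 336*I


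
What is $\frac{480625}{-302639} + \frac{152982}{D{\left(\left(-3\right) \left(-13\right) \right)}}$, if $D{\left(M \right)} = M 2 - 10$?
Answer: $\frac{23132818499}{10289726} \approx 2248.1$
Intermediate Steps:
$D{\left(M \right)} = -10 + 2 M$ ($D{\left(M \right)} = 2 M - 10 = -10 + 2 M$)
$\frac{480625}{-302639} + \frac{152982}{D{\left(\left(-3\right) \left(-13\right) \right)}} = \frac{480625}{-302639} + \frac{152982}{-10 + 2 \left(\left(-3\right) \left(-13\right)\right)} = 480625 \left(- \frac{1}{302639}\right) + \frac{152982}{-10 + 2 \cdot 39} = - \frac{480625}{302639} + \frac{152982}{-10 + 78} = - \frac{480625}{302639} + \frac{152982}{68} = - \frac{480625}{302639} + 152982 \cdot \frac{1}{68} = - \frac{480625}{302639} + \frac{76491}{34} = \frac{23132818499}{10289726}$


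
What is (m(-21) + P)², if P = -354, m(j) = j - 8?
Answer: 146689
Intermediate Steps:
m(j) = -8 + j
(m(-21) + P)² = ((-8 - 21) - 354)² = (-29 - 354)² = (-383)² = 146689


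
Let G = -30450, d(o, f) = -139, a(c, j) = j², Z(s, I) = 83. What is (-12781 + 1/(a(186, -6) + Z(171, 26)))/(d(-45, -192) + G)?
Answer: 1520938/3640091 ≈ 0.41783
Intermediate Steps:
(-12781 + 1/(a(186, -6) + Z(171, 26)))/(d(-45, -192) + G) = (-12781 + 1/((-6)² + 83))/(-139 - 30450) = (-12781 + 1/(36 + 83))/(-30589) = (-12781 + 1/119)*(-1/30589) = -1520938/119*(-1/30589) = 1520938/3640091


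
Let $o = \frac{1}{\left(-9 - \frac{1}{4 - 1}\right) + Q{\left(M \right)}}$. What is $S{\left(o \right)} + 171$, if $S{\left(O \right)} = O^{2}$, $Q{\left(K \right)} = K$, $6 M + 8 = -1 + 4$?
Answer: $\frac{636327}{3721} \approx 171.01$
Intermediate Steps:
$M = - \frac{5}{6}$ ($M = - \frac{4}{3} + \frac{-1 + 4}{6} = - \frac{4}{3} + \frac{1}{6} \cdot 3 = - \frac{4}{3} + \frac{1}{2} = - \frac{5}{6} \approx -0.83333$)
$o = - \frac{6}{61}$ ($o = \frac{1}{\left(-9 - \frac{1}{4 - 1}\right) - \frac{5}{6}} = \frac{1}{\left(-9 - \frac{1}{3}\right) - \frac{5}{6}} = \frac{1}{- \frac{28}{3} - \frac{5}{6}} = \frac{1}{- \frac{61}{6}} = - \frac{6}{61} \approx -0.098361$)
$S{\left(o \right)} + 171 = \left(- \frac{6}{61}\right)^{2} + 171 = \frac{36}{3721} + 171 = \frac{636327}{3721}$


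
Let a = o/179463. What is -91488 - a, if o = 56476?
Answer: -16418767420/179463 ≈ -91488.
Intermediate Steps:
a = 56476/179463 ≈ 0.31469
-91488 - a = -91488 - 1*56476/179463 = -91488 - 56476/179463 = -16418767420/179463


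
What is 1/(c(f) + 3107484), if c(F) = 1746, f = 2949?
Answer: 1/3109230 ≈ 3.2162e-7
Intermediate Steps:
1/(c(f) + 3107484) = 1/(1746 + 3107484) = 1/3109230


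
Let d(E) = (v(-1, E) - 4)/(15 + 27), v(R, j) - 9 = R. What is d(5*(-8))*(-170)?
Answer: -340/21 ≈ -16.190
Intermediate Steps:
v(R, j) = 9 + R
d(E) = 2/21 (d(E) = ((9 - 1) - 4)/(15 + 27) = (8 - 4)/42 = 4*(1/42) = 2/21)
d(5*(-8))*(-170) = (2/21)*(-170) = -340/21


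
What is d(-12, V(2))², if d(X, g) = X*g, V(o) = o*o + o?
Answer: 5184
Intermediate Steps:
V(o) = o + o² (V(o) = o² + o = o + o²)
d(-12, V(2))² = (-24*(1 + 2))² = (-24*3)² = (-12*6)² = (-72)² = 5184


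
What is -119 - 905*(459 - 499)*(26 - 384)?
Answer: -12959719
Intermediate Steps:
-119 - 905*(459 - 499)*(26 - 384) = -119 - (-36200)*(-358) = -119 - 905*14320 = -119 - 12959600 = -12959719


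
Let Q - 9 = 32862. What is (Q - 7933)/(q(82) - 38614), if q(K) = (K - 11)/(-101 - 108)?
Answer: -5212042/8070397 ≈ -0.64582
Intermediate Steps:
Q = 32871 (Q = 9 + 32862 = 32871)
q(K) = 1/19 - K/209 (q(K) = (-11 + K)/(-209) = (-11 + K)*(-1/209) = 1/19 - K/209)
(Q - 7933)/(q(82) - 38614) = (32871 - 7933)/((1/19 - 1/209*82) - 38614) = 24938/((1/19 - 82/209) - 38614) = 24938/(-71/209 - 38614) = 24938/(-8070397/209) = 24938*(-209/8070397) = -5212042/8070397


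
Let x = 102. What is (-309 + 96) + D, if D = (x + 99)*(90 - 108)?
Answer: -3831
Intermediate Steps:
D = -3618 (D = (102 + 99)*(90 - 108) = 201*(-18) = -3618)
(-309 + 96) + D = (-309 + 96) - 3618 = -213 - 3618 = -3831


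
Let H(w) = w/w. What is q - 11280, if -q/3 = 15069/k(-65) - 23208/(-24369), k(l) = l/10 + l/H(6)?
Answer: -12371609742/1161589 ≈ -10651.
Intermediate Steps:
H(w) = 1
k(l) = 11*l/10 (k(l) = l/10 + l/1 = l*(⅒) + l*1 = l/10 + l = 11*l/10)
q = 731114178/1161589 (q = -3*(15069/(((11/10)*(-65))) - 23208/(-24369)) = -3*(15069/(-143/2) - 23208*(-1/24369)) = -3*(15069*(-2/143) + 7736/8123) = -3*(-30138/143 + 7736/8123) = -3*(-243704726/1161589) = 731114178/1161589 ≈ 629.41)
q - 11280 = 731114178/1161589 - 11280 = -12371609742/1161589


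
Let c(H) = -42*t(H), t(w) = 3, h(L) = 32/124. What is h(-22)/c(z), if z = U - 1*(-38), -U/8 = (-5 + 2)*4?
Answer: -4/1953 ≈ -0.0020481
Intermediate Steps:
h(L) = 8/31 (h(L) = 32*(1/124) = 8/31)
U = 96 (U = -8*(-5 + 2)*4 = -(-24)*4 = -8*(-12) = 96)
z = 134 (z = 96 - 1*(-38) = 96 + 38 = 134)
c(H) = -126 (c(H) = -42*3 = -126)
h(-22)/c(z) = (8/31)/(-126) = (8/31)*(-1/126) = -4/1953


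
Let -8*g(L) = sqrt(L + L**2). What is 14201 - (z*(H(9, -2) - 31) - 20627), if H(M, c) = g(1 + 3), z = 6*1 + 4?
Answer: 35138 + 5*sqrt(5)/2 ≈ 35144.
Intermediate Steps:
z = 10 (z = 6 + 4 = 10)
g(L) = -sqrt(L + L**2)/8
H(M, c) = -sqrt(5)/4 (H(M, c) = -sqrt(1 + 3)*sqrt(1 + (1 + 3))/8 = -2*sqrt(1 + 4)/8 = -2*sqrt(5)/8 = -sqrt(5)/4)
14201 - (z*(H(9, -2) - 31) - 20627) = 14201 - (10*(-sqrt(5)/4 - 31) - 20627) = 14201 - (10*(-31 - sqrt(5)/4) - 20627) = 14201 - ((-310 - 5*sqrt(5)/2) - 20627) = 14201 - (-20937 - 5*sqrt(5)/2) = 14201 + (20937 + 5*sqrt(5)/2) = 35138 + 5*sqrt(5)/2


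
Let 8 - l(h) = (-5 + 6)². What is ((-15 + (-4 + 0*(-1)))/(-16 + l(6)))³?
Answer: 6859/729 ≈ 9.4088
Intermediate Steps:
l(h) = 7 (l(h) = 8 - (-5 + 6)² = 8 - 1*1² = 8 - 1*1 = 8 - 1 = 7)
((-15 + (-4 + 0*(-1)))/(-16 + l(6)))³ = ((-15 + (-4 + 0*(-1)))/(-16 + 7))³ = ((-15 + (-4 + 0))/(-9))³ = ((-15 - 4)*(-⅑))³ = (-19*(-⅑))³ = (19/9)³ = 6859/729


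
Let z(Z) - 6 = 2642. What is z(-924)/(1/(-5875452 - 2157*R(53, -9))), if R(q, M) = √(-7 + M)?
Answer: -15558196896 - 22846944*I ≈ -1.5558e+10 - 2.2847e+7*I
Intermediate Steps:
z(Z) = 2648 (z(Z) = 6 + 2642 = 2648)
z(-924)/(1/(-5875452 - 2157*R(53, -9))) = 2648/(1/(-5875452 - 2157*√(-7 - 9))) = 2648/(1/(-5875452 - 8628*I)) = 2648/(((-5875452 + 8628*I)/34521010646688)) = 2648*(-5875452 - 8628*I) = -15558196896 - 22846944*I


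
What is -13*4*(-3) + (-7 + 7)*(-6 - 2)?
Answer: 156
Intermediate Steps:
-13*4*(-3) + (-7 + 7)*(-6 - 2) = -(-156) + 0*(-8) = -13*(-12) + 0 = 156 + 0 = 156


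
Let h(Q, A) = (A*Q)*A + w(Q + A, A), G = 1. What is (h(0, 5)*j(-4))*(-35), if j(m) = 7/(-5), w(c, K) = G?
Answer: 49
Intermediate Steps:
w(c, K) = 1
h(Q, A) = 1 + Q*A**2 (h(Q, A) = (A*Q)*A + 1 = Q*A**2 + 1 = 1 + Q*A**2)
j(m) = -7/5 (j(m) = 7*(-1/5) = -7/5)
(h(0, 5)*j(-4))*(-35) = ((1 + 0*5**2)*(-7/5))*(-35) = ((1 + 0*25)*(-7/5))*(-35) = ((1 + 0)*(-7/5))*(-35) = (1*(-7/5))*(-35) = -7/5*(-35) = 49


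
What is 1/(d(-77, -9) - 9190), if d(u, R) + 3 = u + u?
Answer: -1/9347 ≈ -0.00010699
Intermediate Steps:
d(u, R) = -3 + 2*u (d(u, R) = -3 + (u + u) = -3 + 2*u)
1/(d(-77, -9) - 9190) = 1/((-3 + 2*(-77)) - 9190) = 1/((-3 - 154) - 9190) = 1/(-157 - 9190) = 1/(-9347) = -1/9347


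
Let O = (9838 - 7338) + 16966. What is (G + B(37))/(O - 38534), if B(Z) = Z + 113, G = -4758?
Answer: 384/1589 ≈ 0.24166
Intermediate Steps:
B(Z) = 113 + Z
O = 19466 (O = 2500 + 16966 = 19466)
(G + B(37))/(O - 38534) = (-4758 + (113 + 37))/(19466 - 38534) = (-4758 + 150)/(-19068) = -4608*(-1/19068) = 384/1589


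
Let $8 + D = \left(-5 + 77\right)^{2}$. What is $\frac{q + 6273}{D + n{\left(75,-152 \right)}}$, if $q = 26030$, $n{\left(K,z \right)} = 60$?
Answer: $\frac{32303}{5236} \approx 6.1694$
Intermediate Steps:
$D = 5176$ ($D = -8 + \left(-5 + 77\right)^{2} = -8 + 72^{2} = -8 + 5184 = 5176$)
$\frac{q + 6273}{D + n{\left(75,-152 \right)}} = \frac{26030 + 6273}{5176 + 60} = \frac{32303}{5236}$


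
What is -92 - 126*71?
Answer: -9038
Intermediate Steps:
-92 - 126*71 = -92 - 8946 = -9038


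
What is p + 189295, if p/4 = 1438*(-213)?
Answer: -1035881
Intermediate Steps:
p = -1225176 (p = 4*(1438*(-213)) = 4*(-306294) = -1225176)
p + 189295 = -1225176 + 189295 = -1035881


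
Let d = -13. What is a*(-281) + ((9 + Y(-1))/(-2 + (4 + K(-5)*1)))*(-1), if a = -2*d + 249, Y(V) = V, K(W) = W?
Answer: -231817/3 ≈ -77272.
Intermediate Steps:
a = 275 (a = -2*(-13) + 249 = 26 + 249 = 275)
a*(-281) + ((9 + Y(-1))/(-2 + (4 + K(-5)*1)))*(-1) = 275*(-281) + ((9 - 1)/(-2 + (4 - 5*1)))*(-1) = -77275 + (8/(-2 + (4 - 5)))*(-1) = -77275 + (8/(-2 - 1))*(-1) = -77275 + (8/(-3))*(-1) = -77275 + (8*(-1/3))*(-1) = -77275 - 8/3*(-1) = -77275 + 8/3 = -231817/3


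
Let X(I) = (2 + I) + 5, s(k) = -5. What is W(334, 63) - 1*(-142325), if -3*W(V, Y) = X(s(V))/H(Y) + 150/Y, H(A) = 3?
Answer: 8966411/63 ≈ 1.4232e+5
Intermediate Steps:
X(I) = 7 + I
W(V, Y) = -2/9 - 50/Y (W(V, Y) = -((7 - 5)/3 + 150/Y)/3 = -(2*(⅓) + 150/Y)/3 = -(⅔ + 150/Y)/3 = -2/9 - 50/Y)
W(334, 63) - 1*(-142325) = (-2/9 - 50/63) - 1*(-142325) = (-2/9 - 50*1/63) + 142325 = (-2/9 - 50/63) + 142325 = -64/63 + 142325 = 8966411/63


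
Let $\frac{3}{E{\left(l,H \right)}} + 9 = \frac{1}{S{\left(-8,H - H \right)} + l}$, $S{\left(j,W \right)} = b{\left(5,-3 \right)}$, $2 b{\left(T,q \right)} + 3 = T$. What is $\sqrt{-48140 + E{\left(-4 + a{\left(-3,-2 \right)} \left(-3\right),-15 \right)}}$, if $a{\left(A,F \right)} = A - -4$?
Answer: $\frac{i \sqrt{145624490}}{55} \approx 219.41 i$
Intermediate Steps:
$b{\left(T,q \right)} = - \frac{3}{2} + \frac{T}{2}$
$S{\left(j,W \right)} = 1$ ($S{\left(j,W \right)} = - \frac{3}{2} + \frac{1}{2} \cdot 5 = - \frac{3}{2} + \frac{5}{2} = 1$)
$a{\left(A,F \right)} = 4 + A$ ($a{\left(A,F \right)} = A + 4 = 4 + A$)
$E{\left(l,H \right)} = \frac{3}{-9 + \frac{1}{1 + l}}$
$\sqrt{-48140 + E{\left(-4 + a{\left(-3,-2 \right)} \left(-3\right),-15 \right)}} = \sqrt{-48140 + \frac{3 \left(-1 - \left(-4 + \left(4 - 3\right) \left(-3\right)\right)\right)}{8 + 9 \left(-4 + \left(4 - 3\right) \left(-3\right)\right)}} = \sqrt{-48140 + \frac{3 \left(-1 - \left(-4 + 1 \left(-3\right)\right)\right)}{8 + 9 \left(-4 + 1 \left(-3\right)\right)}} = \sqrt{-48140 + \frac{3 \left(-1 - \left(-4 - 3\right)\right)}{8 + 9 \left(-4 - 3\right)}} = \sqrt{-48140 + \frac{3 \left(-1 - -7\right)}{8 + 9 \left(-7\right)}} = \sqrt{-48140 + \frac{3 \left(-1 + 7\right)}{8 - 63}} = \sqrt{-48140 + 3 \frac{1}{-55} \cdot 6} = \sqrt{-48140 + 3 \left(- \frac{1}{55}\right) 6} = \sqrt{-48140 - \frac{18}{55}} = \sqrt{- \frac{2647718}{55}} = \frac{i \sqrt{145624490}}{55}$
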